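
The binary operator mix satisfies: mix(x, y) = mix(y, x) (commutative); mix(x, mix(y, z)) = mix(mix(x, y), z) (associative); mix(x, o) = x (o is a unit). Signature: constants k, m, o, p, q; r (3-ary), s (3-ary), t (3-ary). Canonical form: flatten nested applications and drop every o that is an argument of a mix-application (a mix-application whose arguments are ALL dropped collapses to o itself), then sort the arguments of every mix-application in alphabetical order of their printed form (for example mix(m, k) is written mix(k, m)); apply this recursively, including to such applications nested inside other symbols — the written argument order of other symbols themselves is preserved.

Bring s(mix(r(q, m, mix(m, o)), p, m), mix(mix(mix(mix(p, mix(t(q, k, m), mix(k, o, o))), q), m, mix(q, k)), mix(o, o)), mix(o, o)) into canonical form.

Answer: s(mix(m, p, r(q, m, m)), mix(k, k, m, p, q, q, t(q, k, m)), o)

Derivation:
Work inside:  mix(mix(mix(mix(p, mix(t(q, k, m), mix(k, o, o))), q), m, mix(q, k)), mix(o, o))
Flatten:  mix(p, t(q, k, m), k, o, o, q, m, q, k, o, o)
Drop the unit:  drop o (×4)
Sort:  mix(k, k, m, p, q, q, t(q, k, m))
Rebuild:  s(mix(m, p, r(q, m, m)), mix(k, k, m, p, q, q, t(q, k, m)), o)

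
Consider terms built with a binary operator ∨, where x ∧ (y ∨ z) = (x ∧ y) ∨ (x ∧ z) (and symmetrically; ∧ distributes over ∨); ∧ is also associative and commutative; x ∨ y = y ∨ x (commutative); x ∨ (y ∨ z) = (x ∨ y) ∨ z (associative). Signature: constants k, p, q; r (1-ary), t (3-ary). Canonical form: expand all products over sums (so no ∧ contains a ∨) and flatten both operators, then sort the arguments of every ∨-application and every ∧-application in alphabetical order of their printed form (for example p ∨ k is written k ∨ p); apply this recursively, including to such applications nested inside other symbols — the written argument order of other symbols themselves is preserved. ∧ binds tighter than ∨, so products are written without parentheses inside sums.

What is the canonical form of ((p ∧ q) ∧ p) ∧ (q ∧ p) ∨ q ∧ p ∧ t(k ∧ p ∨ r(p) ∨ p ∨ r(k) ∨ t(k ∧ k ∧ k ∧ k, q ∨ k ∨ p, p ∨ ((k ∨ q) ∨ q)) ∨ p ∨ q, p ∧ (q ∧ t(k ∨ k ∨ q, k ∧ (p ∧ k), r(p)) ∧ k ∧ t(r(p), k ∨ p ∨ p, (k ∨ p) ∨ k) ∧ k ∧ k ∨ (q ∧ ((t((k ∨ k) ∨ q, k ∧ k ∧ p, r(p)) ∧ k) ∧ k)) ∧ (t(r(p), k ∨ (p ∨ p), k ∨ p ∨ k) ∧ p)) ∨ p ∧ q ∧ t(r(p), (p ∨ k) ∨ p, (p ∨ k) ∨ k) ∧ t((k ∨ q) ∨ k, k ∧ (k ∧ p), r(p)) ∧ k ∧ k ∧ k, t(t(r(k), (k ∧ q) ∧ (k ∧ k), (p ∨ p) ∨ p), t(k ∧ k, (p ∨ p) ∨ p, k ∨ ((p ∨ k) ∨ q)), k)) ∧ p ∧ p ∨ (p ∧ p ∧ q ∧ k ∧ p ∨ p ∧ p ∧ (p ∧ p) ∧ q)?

Distribute:  p ∧ p ∧ p ∧ q ∧ q ∨ p ∧ p ∧ p ∧ q ∧ t(k ∧ p ∨ p ∨ p ∨ q ∨ r(k) ∨ r(p) ∨ t(k ∧ k ∧ k ∧ k, k ∨ p ∨ q, k ∨ p ∨ q ∨ q), k ∧ k ∧ k ∧ p ∧ q ∧ t(k ∨ k ∨ q, k ∧ k ∧ p, r(p)) ∧ t(r(p), k ∨ p ∨ p, k ∨ k ∨ p) ∨ k ∧ k ∧ k ∧ p ∧ q ∧ t(k ∨ k ∨ q, k ∧ k ∧ p, r(p)) ∧ t(r(p), k ∨ p ∨ p, k ∨ k ∨ p) ∨ k ∧ k ∧ p ∧ p ∧ q ∧ t(k ∨ k ∨ q, k ∧ k ∧ p, r(p)) ∧ t(r(p), k ∨ p ∨ p, k ∨ k ∨ p), t(t(r(k), k ∧ k ∧ k ∧ q, p ∨ p ∨ p), t(k ∧ k, p ∨ p ∨ p, k ∨ k ∨ p ∨ q), k)) ∨ k ∧ p ∧ p ∧ p ∧ q ∨ p ∧ p ∧ p ∧ p ∧ q
Sort arguments:  k ∧ p ∧ p ∧ p ∧ q ∨ p ∧ p ∧ p ∧ p ∧ q ∨ p ∧ p ∧ p ∧ q ∧ q ∨ p ∧ p ∧ p ∧ q ∧ t(k ∧ p ∨ p ∨ p ∨ q ∨ r(k) ∨ r(p) ∨ t(k ∧ k ∧ k ∧ k, k ∨ p ∨ q, k ∨ p ∨ q ∨ q), k ∧ k ∧ k ∧ p ∧ q ∧ t(k ∨ k ∨ q, k ∧ k ∧ p, r(p)) ∧ t(r(p), k ∨ p ∨ p, k ∨ k ∨ p) ∨ k ∧ k ∧ k ∧ p ∧ q ∧ t(k ∨ k ∨ q, k ∧ k ∧ p, r(p)) ∧ t(r(p), k ∨ p ∨ p, k ∨ k ∨ p) ∨ k ∧ k ∧ p ∧ p ∧ q ∧ t(k ∨ k ∨ q, k ∧ k ∧ p, r(p)) ∧ t(r(p), k ∨ p ∨ p, k ∨ k ∨ p), t(t(r(k), k ∧ k ∧ k ∧ q, p ∨ p ∨ p), t(k ∧ k, p ∨ p ∨ p, k ∨ k ∨ p ∨ q), k))

Answer: k ∧ p ∧ p ∧ p ∧ q ∨ p ∧ p ∧ p ∧ p ∧ q ∨ p ∧ p ∧ p ∧ q ∧ q ∨ p ∧ p ∧ p ∧ q ∧ t(k ∧ p ∨ p ∨ p ∨ q ∨ r(k) ∨ r(p) ∨ t(k ∧ k ∧ k ∧ k, k ∨ p ∨ q, k ∨ p ∨ q ∨ q), k ∧ k ∧ k ∧ p ∧ q ∧ t(k ∨ k ∨ q, k ∧ k ∧ p, r(p)) ∧ t(r(p), k ∨ p ∨ p, k ∨ k ∨ p) ∨ k ∧ k ∧ k ∧ p ∧ q ∧ t(k ∨ k ∨ q, k ∧ k ∧ p, r(p)) ∧ t(r(p), k ∨ p ∨ p, k ∨ k ∨ p) ∨ k ∧ k ∧ p ∧ p ∧ q ∧ t(k ∨ k ∨ q, k ∧ k ∧ p, r(p)) ∧ t(r(p), k ∨ p ∨ p, k ∨ k ∨ p), t(t(r(k), k ∧ k ∧ k ∧ q, p ∨ p ∨ p), t(k ∧ k, p ∨ p ∨ p, k ∨ k ∨ p ∨ q), k))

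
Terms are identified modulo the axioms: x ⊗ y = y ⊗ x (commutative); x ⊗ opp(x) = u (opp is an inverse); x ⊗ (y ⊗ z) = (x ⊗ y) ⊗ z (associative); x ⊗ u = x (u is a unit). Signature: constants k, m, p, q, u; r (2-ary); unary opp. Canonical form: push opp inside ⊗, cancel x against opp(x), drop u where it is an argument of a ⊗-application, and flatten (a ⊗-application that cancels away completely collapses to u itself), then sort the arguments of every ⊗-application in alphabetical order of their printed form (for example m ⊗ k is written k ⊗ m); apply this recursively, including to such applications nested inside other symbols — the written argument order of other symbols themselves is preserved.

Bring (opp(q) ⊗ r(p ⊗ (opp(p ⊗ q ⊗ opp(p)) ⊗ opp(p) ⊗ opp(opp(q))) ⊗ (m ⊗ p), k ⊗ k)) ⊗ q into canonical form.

Answer: r(m ⊗ p, k ⊗ k)

Derivation:
Push opp inside:  distribute opp over ⊗ and collapse double opp
Inverses cancel:  q cancels
Combine occurrences:  r(m ⊗ p, k ⊗ k)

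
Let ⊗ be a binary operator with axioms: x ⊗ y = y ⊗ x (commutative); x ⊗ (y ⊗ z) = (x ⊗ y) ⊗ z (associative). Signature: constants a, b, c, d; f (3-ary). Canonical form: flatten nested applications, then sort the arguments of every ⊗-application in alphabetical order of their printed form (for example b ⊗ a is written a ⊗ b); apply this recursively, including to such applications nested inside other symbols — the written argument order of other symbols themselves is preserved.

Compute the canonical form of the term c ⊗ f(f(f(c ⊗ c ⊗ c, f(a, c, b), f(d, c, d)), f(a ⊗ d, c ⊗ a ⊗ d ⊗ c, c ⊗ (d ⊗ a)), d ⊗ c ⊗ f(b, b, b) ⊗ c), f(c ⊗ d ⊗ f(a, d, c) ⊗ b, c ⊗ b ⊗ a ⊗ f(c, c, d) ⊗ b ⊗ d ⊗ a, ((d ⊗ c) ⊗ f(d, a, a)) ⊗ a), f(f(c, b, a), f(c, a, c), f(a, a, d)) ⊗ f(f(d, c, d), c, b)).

Canonicalize subterm:  f(f(f(c ⊗ c ⊗ c, f(a, c, b), f(d, c, d)), f(a ⊗ d, c ⊗ a ⊗ d ⊗ c, c ⊗ (d ⊗ a)), d ⊗ c ⊗ f(b, b, b) ⊗ c), f(c ⊗ d ⊗ f(a, d, c) ⊗ b, c ⊗ b ⊗ a ⊗ f(c, c, d) ⊗ b ⊗ d ⊗ a, ((d ⊗ c) ⊗ f(d, a, a)) ⊗ a), f(f(c, b, a), f(c, a, c), f(a, a, d)) ⊗ f(f(d, c, d), c, b))  →  f(f(f(c ⊗ c ⊗ c, f(a, c, b), f(d, c, d)), f(a ⊗ d, a ⊗ c ⊗ c ⊗ d, a ⊗ c ⊗ d), c ⊗ c ⊗ d ⊗ f(b, b, b)), f(b ⊗ c ⊗ d ⊗ f(a, d, c), a ⊗ a ⊗ b ⊗ b ⊗ c ⊗ d ⊗ f(c, c, d), a ⊗ c ⊗ d ⊗ f(d, a, a)), f(f(c, b, a), f(c, a, c), f(a, a, d)) ⊗ f(f(d, c, d), c, b))
Sort:  c ⊗ f(f(f(c ⊗ c ⊗ c, f(a, c, b), f(d, c, d)), f(a ⊗ d, a ⊗ c ⊗ c ⊗ d, a ⊗ c ⊗ d), c ⊗ c ⊗ d ⊗ f(b, b, b)), f(b ⊗ c ⊗ d ⊗ f(a, d, c), a ⊗ a ⊗ b ⊗ b ⊗ c ⊗ d ⊗ f(c, c, d), a ⊗ c ⊗ d ⊗ f(d, a, a)), f(f(c, b, a), f(c, a, c), f(a, a, d)) ⊗ f(f(d, c, d), c, b))

Answer: c ⊗ f(f(f(c ⊗ c ⊗ c, f(a, c, b), f(d, c, d)), f(a ⊗ d, a ⊗ c ⊗ c ⊗ d, a ⊗ c ⊗ d), c ⊗ c ⊗ d ⊗ f(b, b, b)), f(b ⊗ c ⊗ d ⊗ f(a, d, c), a ⊗ a ⊗ b ⊗ b ⊗ c ⊗ d ⊗ f(c, c, d), a ⊗ c ⊗ d ⊗ f(d, a, a)), f(f(c, b, a), f(c, a, c), f(a, a, d)) ⊗ f(f(d, c, d), c, b))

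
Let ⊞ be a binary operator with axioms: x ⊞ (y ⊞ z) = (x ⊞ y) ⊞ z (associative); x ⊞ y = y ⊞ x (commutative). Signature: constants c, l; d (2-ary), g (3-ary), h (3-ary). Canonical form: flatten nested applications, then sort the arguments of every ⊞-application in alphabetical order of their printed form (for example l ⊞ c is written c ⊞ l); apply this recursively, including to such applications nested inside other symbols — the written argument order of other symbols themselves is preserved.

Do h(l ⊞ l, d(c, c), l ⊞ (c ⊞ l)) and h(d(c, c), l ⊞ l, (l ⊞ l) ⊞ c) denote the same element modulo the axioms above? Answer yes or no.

Left:  h(l ⊞ l, d(c, c), l ⊞ (c ⊞ l))
  Work inside:  l ⊞ (c ⊞ l)
  Merge nested applications:  l ⊞ c ⊞ l
  Sort:  c ⊞ l ⊞ l
  Put back:  h(l ⊞ l, d(c, c), c ⊞ l ⊞ l)
Right:  h(d(c, c), l ⊞ l, (l ⊞ l) ⊞ c)
  Focus inside:  (l ⊞ l) ⊞ c
  Flatten:  l ⊞ l ⊞ c
  Sort:  c ⊞ l ⊞ l
  Reassemble:  h(d(c, c), l ⊞ l, c ⊞ l ⊞ l)

Answer: no — h(l ⊞ l, d(c, c), c ⊞ l ⊞ l) vs h(d(c, c), l ⊞ l, c ⊞ l ⊞ l)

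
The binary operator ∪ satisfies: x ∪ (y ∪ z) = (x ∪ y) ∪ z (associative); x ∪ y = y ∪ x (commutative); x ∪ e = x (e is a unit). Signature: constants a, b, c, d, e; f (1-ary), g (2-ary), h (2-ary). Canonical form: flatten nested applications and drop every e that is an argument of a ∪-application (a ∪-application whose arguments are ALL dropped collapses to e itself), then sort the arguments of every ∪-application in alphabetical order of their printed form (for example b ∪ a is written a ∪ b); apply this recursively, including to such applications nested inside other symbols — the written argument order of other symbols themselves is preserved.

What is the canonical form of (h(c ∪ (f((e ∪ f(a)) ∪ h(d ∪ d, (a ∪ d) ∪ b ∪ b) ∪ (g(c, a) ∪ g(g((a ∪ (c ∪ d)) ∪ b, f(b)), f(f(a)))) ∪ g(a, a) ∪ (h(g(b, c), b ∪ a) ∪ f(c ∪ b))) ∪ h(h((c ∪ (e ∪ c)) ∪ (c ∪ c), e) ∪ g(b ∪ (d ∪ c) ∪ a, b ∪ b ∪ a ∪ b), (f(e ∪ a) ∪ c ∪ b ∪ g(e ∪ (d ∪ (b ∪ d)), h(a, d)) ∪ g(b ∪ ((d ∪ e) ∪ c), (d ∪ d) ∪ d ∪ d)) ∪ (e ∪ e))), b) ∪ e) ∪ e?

Flatten:  h(c ∪ (f((e ∪ f(a)) ∪ h(d ∪ d, (a ∪ d) ∪ b ∪ b) ∪ (g(c, a) ∪ g(g((a ∪ (c ∪ d)) ∪ b, f(b)), f(f(a)))) ∪ g(a, a) ∪ (h(g(b, c), b ∪ a) ∪ f(c ∪ b))) ∪ h(h((c ∪ (e ∪ c)) ∪ (c ∪ c), e) ∪ g(b ∪ (d ∪ c) ∪ a, b ∪ b ∪ a ∪ b), (f(e ∪ a) ∪ c ∪ b ∪ g(e ∪ (d ∪ (b ∪ d)), h(a, d)) ∪ g(b ∪ ((d ∪ e) ∪ c), (d ∪ d) ∪ d ∪ d)) ∪ (e ∪ e))), b) ∪ e ∪ e
Inside:  h(c ∪ (f((e ∪ f(a)) ∪ h(d ∪ d, (a ∪ d) ∪ b ∪ b) ∪ (g(c, a) ∪ g(g((a ∪ (c ∪ d)) ∪ b, f(b)), f(f(a)))) ∪ g(a, a) ∪ (h(g(b, c), b ∪ a) ∪ f(c ∪ b))) ∪ h(h((c ∪ (e ∪ c)) ∪ (c ∪ c), e) ∪ g(b ∪ (d ∪ c) ∪ a, b ∪ b ∪ a ∪ b), (f(e ∪ a) ∪ c ∪ b ∪ g(e ∪ (d ∪ (b ∪ d)), h(a, d)) ∪ g(b ∪ ((d ∪ e) ∪ c), (d ∪ d) ∪ d ∪ d)) ∪ (e ∪ e))), b)  →  h(c ∪ f(f(a) ∪ f(b ∪ c) ∪ g(a, a) ∪ g(c, a) ∪ g(g(a ∪ b ∪ c ∪ d, f(b)), f(f(a))) ∪ h(d ∪ d, a ∪ b ∪ b ∪ d) ∪ h(g(b, c), a ∪ b)) ∪ h(g(a ∪ b ∪ c ∪ d, a ∪ b ∪ b ∪ b) ∪ h(c ∪ c ∪ c ∪ c, e), b ∪ c ∪ f(a) ∪ g(b ∪ c ∪ d, d ∪ d ∪ d ∪ d) ∪ g(b ∪ d ∪ d, h(a, d))), b)
Unit:  drop e (×2)
Order the arguments:  h(c ∪ f(f(a) ∪ f(b ∪ c) ∪ g(a, a) ∪ g(c, a) ∪ g(g(a ∪ b ∪ c ∪ d, f(b)), f(f(a))) ∪ h(d ∪ d, a ∪ b ∪ b ∪ d) ∪ h(g(b, c), a ∪ b)) ∪ h(g(a ∪ b ∪ c ∪ d, a ∪ b ∪ b ∪ b) ∪ h(c ∪ c ∪ c ∪ c, e), b ∪ c ∪ f(a) ∪ g(b ∪ c ∪ d, d ∪ d ∪ d ∪ d) ∪ g(b ∪ d ∪ d, h(a, d))), b)

Answer: h(c ∪ f(f(a) ∪ f(b ∪ c) ∪ g(a, a) ∪ g(c, a) ∪ g(g(a ∪ b ∪ c ∪ d, f(b)), f(f(a))) ∪ h(d ∪ d, a ∪ b ∪ b ∪ d) ∪ h(g(b, c), a ∪ b)) ∪ h(g(a ∪ b ∪ c ∪ d, a ∪ b ∪ b ∪ b) ∪ h(c ∪ c ∪ c ∪ c, e), b ∪ c ∪ f(a) ∪ g(b ∪ c ∪ d, d ∪ d ∪ d ∪ d) ∪ g(b ∪ d ∪ d, h(a, d))), b)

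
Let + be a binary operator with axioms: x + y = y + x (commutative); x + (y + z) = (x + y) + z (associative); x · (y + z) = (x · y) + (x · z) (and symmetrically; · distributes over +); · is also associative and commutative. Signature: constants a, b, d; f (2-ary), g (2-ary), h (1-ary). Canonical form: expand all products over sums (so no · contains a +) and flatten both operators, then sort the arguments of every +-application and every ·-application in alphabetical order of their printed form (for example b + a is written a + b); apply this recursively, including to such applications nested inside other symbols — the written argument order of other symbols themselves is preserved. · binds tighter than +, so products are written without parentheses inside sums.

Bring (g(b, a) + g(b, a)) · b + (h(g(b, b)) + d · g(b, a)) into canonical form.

Expand:  b · g(b, a) + b · g(b, a) + h(g(b, b)) + d · g(b, a)
Sort:  b · g(b, a) + b · g(b, a) + d · g(b, a) + h(g(b, b))

Answer: b · g(b, a) + b · g(b, a) + d · g(b, a) + h(g(b, b))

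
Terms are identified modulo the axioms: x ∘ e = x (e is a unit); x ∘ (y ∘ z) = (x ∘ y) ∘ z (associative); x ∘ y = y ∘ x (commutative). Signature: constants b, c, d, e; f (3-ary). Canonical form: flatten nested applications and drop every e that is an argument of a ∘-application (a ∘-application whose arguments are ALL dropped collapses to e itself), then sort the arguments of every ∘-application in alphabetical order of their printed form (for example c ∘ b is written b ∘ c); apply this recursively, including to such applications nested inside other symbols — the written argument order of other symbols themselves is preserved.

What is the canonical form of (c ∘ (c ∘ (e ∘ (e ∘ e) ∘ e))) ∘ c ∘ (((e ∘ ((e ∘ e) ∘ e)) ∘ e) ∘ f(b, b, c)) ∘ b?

Answer: b ∘ c ∘ c ∘ c ∘ f(b, b, c)

Derivation:
Un-nest:  c ∘ c ∘ e ∘ e ∘ e ∘ e ∘ c ∘ e ∘ e ∘ e ∘ e ∘ e ∘ f(b, b, c) ∘ b
Drop the unit:  drop e (×9)
Sort arguments:  b ∘ c ∘ c ∘ c ∘ f(b, b, c)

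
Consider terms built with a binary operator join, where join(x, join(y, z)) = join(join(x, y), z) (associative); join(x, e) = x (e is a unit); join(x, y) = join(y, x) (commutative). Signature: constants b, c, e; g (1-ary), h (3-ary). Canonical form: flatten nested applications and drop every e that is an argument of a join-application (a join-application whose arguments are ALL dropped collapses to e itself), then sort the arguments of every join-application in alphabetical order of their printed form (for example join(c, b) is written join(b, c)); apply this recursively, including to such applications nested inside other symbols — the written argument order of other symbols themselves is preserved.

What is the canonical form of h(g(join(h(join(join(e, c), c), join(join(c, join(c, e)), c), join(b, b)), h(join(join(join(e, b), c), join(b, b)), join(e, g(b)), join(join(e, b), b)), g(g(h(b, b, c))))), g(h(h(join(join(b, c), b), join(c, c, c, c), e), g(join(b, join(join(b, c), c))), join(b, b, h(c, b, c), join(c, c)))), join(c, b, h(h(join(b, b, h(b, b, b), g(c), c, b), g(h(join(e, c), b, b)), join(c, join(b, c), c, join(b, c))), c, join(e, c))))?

Answer: h(g(join(g(g(h(b, b, c))), h(join(b, b, b, c), g(b), join(b, b)), h(join(c, c), join(c, c, c), join(b, b)))), g(h(h(join(b, b, c), join(c, c, c, c), e), g(join(b, b, c, c)), join(b, b, c, c, h(c, b, c)))), join(b, c, h(h(join(b, b, b, c, g(c), h(b, b, b)), g(h(c, b, b)), join(b, b, c, c, c, c)), c, c)))

Derivation:
Work inside:  join(h(join(join(e, c), c), join(join(c, join(c, e)), c), join(b, b)), h(join(join(join(e, b), c), join(b, b)), join(e, g(b)), join(join(e, b), b)), g(g(h(b, b, c))))
Inside:  h(join(join(e, c), c), join(join(c, join(c, e)), c), join(b, b))  →  h(join(c, c), join(c, c, c), join(b, b))
Inside:  h(join(join(join(e, b), c), join(b, b)), join(e, g(b)), join(join(e, b), b))  →  h(join(b, b, b, c), g(b), join(b, b))
Sort:  join(g(g(h(b, b, c))), h(join(b, b, b, c), g(b), join(b, b)), h(join(c, c), join(c, c, c), join(b, b)))
Put back:  h(g(join(g(g(h(b, b, c))), h(join(b, b, b, c), g(b), join(b, b)), h(join(c, c), join(c, c, c), join(b, b)))), g(h(h(join(b, b, c), join(c, c, c, c), e), g(join(b, b, c, c)), join(b, b, c, c, h(c, b, c)))), join(b, c, h(h(join(b, b, b, c, g(c), h(b, b, b)), g(h(c, b, b)), join(b, b, c, c, c, c)), c, c)))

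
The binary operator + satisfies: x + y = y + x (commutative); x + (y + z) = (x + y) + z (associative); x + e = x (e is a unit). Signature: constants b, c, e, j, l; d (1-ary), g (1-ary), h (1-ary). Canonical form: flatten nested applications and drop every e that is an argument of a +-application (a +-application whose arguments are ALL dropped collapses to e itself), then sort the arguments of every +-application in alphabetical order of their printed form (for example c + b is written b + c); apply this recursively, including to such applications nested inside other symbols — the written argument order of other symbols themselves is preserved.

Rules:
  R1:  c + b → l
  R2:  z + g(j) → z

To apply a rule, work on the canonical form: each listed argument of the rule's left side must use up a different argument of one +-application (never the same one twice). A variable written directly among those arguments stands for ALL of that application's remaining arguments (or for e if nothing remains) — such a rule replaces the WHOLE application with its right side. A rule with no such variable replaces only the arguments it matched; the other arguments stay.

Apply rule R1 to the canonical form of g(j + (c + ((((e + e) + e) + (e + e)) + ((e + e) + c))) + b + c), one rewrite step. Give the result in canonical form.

Answer: g(c + c + j + l)

Derivation:
Canonical form:  g(b + c + c + c + j)
R1 matches:  uses b, c
Result:  g(c + c + j + l)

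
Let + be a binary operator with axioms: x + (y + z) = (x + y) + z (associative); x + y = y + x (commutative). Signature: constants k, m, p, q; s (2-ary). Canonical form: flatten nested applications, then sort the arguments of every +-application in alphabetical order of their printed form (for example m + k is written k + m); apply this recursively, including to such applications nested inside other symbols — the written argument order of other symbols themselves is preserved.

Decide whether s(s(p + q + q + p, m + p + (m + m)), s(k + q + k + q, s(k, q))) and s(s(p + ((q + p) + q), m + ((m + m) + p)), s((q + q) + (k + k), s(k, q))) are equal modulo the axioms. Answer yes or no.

Answer: yes — both canonical forms are s(s(p + p + q + q, m + m + m + p), s(k + k + q + q, s(k, q)))

Derivation:
Left:  s(s(p + q + q + p, m + p + (m + m)), s(k + q + k + q, s(k, q)))
  Work inside:  m + p + (m + m)
  Un-nest:  m + p + m + m
  Order the arguments:  m + m + m + p
  Reassemble:  s(s(p + p + q + q, m + m + m + p), s(k + k + q + q, s(k, q)))
Right:  s(s(p + ((q + p) + q), m + ((m + m) + p)), s((q + q) + (k + k), s(k, q)))
  Work inside:  (q + q) + (k + k)
  Merge nested applications:  q + q + k + k
  Sort:  k + k + q + q
  Reassemble:  s(s(p + p + q + q, m + m + m + p), s(k + k + q + q, s(k, q)))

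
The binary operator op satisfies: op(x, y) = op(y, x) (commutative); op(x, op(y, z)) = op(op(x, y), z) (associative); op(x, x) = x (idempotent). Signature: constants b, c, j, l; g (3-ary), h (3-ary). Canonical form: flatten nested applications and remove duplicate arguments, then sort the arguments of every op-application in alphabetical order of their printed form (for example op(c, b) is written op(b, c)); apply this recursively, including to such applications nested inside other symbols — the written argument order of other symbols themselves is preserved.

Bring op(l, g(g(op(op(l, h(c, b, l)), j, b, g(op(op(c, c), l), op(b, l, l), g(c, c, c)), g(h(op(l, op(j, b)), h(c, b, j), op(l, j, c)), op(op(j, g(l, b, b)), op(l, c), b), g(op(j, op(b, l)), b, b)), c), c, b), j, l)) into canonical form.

Answer: op(g(g(op(b, c, g(h(op(b, j, l), h(c, b, j), op(c, j, l)), op(b, c, g(l, b, b), j, l), g(op(b, j, l), b, b)), g(op(c, l), op(b, l), g(c, c, c)), h(c, b, l), j, l), c, b), j, l), l)

Derivation:
Simplify inside:  g(g(op(op(l, h(c, b, l)), j, b, g(op(op(c, c), l), op(b, l, l), g(c, c, c)), g(h(op(l, op(j, b)), h(c, b, j), op(l, j, c)), op(op(j, g(l, b, b)), op(l, c), b), g(op(j, op(b, l)), b, b)), c), c, b), j, l)  →  g(g(op(b, c, g(h(op(b, j, l), h(c, b, j), op(c, j, l)), op(b, c, g(l, b, b), j, l), g(op(b, j, l), b, b)), g(op(c, l), op(b, l), g(c, c, c)), h(c, b, l), j, l), c, b), j, l)
Sort arguments:  op(g(g(op(b, c, g(h(op(b, j, l), h(c, b, j), op(c, j, l)), op(b, c, g(l, b, b), j, l), g(op(b, j, l), b, b)), g(op(c, l), op(b, l), g(c, c, c)), h(c, b, l), j, l), c, b), j, l), l)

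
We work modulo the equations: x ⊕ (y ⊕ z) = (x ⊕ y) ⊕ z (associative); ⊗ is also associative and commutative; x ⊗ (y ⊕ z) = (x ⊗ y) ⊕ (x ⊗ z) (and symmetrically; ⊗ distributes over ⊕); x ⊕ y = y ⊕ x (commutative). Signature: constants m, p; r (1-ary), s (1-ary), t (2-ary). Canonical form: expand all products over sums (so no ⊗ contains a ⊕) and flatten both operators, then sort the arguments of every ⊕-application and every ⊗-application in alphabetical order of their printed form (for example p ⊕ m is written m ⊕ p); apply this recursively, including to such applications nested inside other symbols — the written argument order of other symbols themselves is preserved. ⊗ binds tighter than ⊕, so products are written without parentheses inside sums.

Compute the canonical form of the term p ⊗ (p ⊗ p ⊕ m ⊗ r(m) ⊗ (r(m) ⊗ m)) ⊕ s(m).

Expand products over sums:  p ⊗ p ⊗ p ⊕ m ⊗ m ⊗ p ⊗ r(m) ⊗ r(m) ⊕ s(m)
Sort arguments:  m ⊗ m ⊗ p ⊗ r(m) ⊗ r(m) ⊕ p ⊗ p ⊗ p ⊕ s(m)

Answer: m ⊗ m ⊗ p ⊗ r(m) ⊗ r(m) ⊕ p ⊗ p ⊗ p ⊕ s(m)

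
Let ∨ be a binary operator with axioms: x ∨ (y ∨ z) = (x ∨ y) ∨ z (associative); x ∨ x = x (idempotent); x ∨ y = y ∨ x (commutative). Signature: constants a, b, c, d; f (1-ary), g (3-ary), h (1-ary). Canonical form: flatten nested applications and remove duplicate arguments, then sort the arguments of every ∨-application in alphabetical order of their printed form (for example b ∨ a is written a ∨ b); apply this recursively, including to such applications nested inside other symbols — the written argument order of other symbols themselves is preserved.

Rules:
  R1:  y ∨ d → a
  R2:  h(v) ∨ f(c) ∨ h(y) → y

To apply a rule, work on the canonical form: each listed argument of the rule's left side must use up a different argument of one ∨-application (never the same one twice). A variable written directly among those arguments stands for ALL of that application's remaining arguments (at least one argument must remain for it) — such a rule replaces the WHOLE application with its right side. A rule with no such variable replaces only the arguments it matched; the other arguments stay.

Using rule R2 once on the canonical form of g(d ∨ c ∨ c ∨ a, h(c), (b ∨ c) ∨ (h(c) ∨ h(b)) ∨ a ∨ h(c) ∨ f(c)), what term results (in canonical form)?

Canonical form:  g(a ∨ c ∨ d, h(c), a ∨ b ∨ c ∨ f(c) ∨ h(b) ∨ h(c))
Apply R2:  consuming f(c), h(b), h(c);  v := b, y := c
New term:  g(a ∨ c ∨ d, h(c), a ∨ b ∨ c)

Answer: g(a ∨ c ∨ d, h(c), a ∨ b ∨ c)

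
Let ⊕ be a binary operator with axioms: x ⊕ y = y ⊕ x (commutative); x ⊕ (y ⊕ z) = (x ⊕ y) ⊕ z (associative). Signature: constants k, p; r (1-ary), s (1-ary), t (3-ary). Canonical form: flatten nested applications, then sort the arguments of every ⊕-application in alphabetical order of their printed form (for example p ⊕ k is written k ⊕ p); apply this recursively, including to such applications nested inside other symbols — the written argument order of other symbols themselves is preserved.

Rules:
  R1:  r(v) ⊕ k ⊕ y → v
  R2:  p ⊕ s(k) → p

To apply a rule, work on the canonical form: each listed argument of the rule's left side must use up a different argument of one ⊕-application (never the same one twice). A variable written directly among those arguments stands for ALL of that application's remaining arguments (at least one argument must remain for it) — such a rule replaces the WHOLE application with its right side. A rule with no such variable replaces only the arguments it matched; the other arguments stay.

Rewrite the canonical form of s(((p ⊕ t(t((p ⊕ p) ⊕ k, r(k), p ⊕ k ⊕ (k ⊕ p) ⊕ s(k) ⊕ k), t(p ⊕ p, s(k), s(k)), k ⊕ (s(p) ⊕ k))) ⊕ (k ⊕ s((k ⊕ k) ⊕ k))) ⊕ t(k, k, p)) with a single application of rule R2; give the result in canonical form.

Answer: s(k ⊕ p ⊕ s(k ⊕ k ⊕ k) ⊕ t(k, k, p) ⊕ t(t(k ⊕ p ⊕ p, r(k), k ⊕ k ⊕ k ⊕ p ⊕ p), t(p ⊕ p, s(k), s(k)), k ⊕ k ⊕ s(p)))

Derivation:
Canonical form:  s(k ⊕ p ⊕ s(k ⊕ k ⊕ k) ⊕ t(k, k, p) ⊕ t(t(k ⊕ p ⊕ p, r(k), k ⊕ k ⊕ k ⊕ p ⊕ p ⊕ s(k)), t(p ⊕ p, s(k), s(k)), k ⊕ k ⊕ s(p)))
R2 matches:  uses p, s(k)
New term:  s(k ⊕ p ⊕ s(k ⊕ k ⊕ k) ⊕ t(k, k, p) ⊕ t(t(k ⊕ p ⊕ p, r(k), k ⊕ k ⊕ k ⊕ p ⊕ p), t(p ⊕ p, s(k), s(k)), k ⊕ k ⊕ s(p)))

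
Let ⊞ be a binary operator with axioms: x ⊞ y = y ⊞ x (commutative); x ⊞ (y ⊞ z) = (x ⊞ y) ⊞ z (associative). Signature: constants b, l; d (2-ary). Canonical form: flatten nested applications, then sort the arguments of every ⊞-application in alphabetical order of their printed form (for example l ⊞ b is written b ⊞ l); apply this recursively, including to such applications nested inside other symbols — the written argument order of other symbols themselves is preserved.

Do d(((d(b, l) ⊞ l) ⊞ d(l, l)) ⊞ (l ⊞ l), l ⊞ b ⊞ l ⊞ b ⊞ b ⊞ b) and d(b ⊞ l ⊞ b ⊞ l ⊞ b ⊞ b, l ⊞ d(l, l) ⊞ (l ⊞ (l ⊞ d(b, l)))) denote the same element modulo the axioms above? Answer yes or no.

Answer: no — d(d(b, l) ⊞ d(l, l) ⊞ l ⊞ l ⊞ l, b ⊞ b ⊞ b ⊞ b ⊞ l ⊞ l) vs d(b ⊞ b ⊞ b ⊞ b ⊞ l ⊞ l, d(b, l) ⊞ d(l, l) ⊞ l ⊞ l ⊞ l)

Derivation:
Left:  d(((d(b, l) ⊞ l) ⊞ d(l, l)) ⊞ (l ⊞ l), l ⊞ b ⊞ l ⊞ b ⊞ b ⊞ b)
  Focus inside:  ((d(b, l) ⊞ l) ⊞ d(l, l)) ⊞ (l ⊞ l)
  Flatten:  d(b, l) ⊞ l ⊞ d(l, l) ⊞ l ⊞ l
  Sort arguments:  d(b, l) ⊞ d(l, l) ⊞ l ⊞ l ⊞ l
  Put back:  d(d(b, l) ⊞ d(l, l) ⊞ l ⊞ l ⊞ l, b ⊞ b ⊞ b ⊞ b ⊞ l ⊞ l)
Right:  d(b ⊞ l ⊞ b ⊞ l ⊞ b ⊞ b, l ⊞ d(l, l) ⊞ (l ⊞ (l ⊞ d(b, l))))
  Descend into:  l ⊞ d(l, l) ⊞ (l ⊞ (l ⊞ d(b, l)))
  Un-nest:  l ⊞ d(l, l) ⊞ l ⊞ l ⊞ d(b, l)
  Order the arguments:  d(b, l) ⊞ d(l, l) ⊞ l ⊞ l ⊞ l
  Put back:  d(b ⊞ b ⊞ b ⊞ b ⊞ l ⊞ l, d(b, l) ⊞ d(l, l) ⊞ l ⊞ l ⊞ l)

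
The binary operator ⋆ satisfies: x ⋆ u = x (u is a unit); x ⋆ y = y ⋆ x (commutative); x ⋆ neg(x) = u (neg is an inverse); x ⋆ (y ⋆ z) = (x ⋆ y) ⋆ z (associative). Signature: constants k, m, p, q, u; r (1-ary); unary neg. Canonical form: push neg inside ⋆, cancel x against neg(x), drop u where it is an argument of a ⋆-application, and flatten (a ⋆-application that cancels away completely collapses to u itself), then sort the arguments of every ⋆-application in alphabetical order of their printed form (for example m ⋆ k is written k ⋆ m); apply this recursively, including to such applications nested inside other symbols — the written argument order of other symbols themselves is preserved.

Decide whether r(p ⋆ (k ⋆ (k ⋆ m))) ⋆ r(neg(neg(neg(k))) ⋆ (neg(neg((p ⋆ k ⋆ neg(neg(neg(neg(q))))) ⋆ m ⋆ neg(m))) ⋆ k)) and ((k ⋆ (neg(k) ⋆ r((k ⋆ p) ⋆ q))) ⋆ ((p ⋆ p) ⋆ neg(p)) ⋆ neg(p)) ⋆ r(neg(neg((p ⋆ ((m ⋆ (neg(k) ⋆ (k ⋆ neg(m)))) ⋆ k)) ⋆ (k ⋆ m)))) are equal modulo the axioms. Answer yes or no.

Answer: yes — both canonical forms are r(k ⋆ k ⋆ m ⋆ p) ⋆ r(k ⋆ p ⋆ q)

Derivation:
Left:  r(p ⋆ (k ⋆ (k ⋆ m))) ⋆ r(neg(neg(neg(k))) ⋆ (neg(neg((p ⋆ k ⋆ neg(neg(neg(neg(q))))) ⋆ m ⋆ neg(m))) ⋆ k))
  Push neg inside:  distribute neg over ⋆ and collapse double neg
  Collect:  r(k ⋆ k ⋆ m ⋆ p) ⋆ r(k ⋆ p ⋆ q)
Right:  ((k ⋆ (neg(k) ⋆ r((k ⋆ p) ⋆ q))) ⋆ ((p ⋆ p) ⋆ neg(p)) ⋆ neg(p)) ⋆ r(neg(neg((p ⋆ ((m ⋆ (neg(k) ⋆ (k ⋆ neg(m)))) ⋆ k)) ⋆ (k ⋆ m))))
  Push neg inside:  distribute neg over ⋆ and collapse double neg
  Cancel:  k cancels; p cancels
  Collect terms:  r(k ⋆ p ⋆ q) ⋆ r(k ⋆ k ⋆ m ⋆ p)
  Sort:  r(k ⋆ k ⋆ m ⋆ p) ⋆ r(k ⋆ p ⋆ q)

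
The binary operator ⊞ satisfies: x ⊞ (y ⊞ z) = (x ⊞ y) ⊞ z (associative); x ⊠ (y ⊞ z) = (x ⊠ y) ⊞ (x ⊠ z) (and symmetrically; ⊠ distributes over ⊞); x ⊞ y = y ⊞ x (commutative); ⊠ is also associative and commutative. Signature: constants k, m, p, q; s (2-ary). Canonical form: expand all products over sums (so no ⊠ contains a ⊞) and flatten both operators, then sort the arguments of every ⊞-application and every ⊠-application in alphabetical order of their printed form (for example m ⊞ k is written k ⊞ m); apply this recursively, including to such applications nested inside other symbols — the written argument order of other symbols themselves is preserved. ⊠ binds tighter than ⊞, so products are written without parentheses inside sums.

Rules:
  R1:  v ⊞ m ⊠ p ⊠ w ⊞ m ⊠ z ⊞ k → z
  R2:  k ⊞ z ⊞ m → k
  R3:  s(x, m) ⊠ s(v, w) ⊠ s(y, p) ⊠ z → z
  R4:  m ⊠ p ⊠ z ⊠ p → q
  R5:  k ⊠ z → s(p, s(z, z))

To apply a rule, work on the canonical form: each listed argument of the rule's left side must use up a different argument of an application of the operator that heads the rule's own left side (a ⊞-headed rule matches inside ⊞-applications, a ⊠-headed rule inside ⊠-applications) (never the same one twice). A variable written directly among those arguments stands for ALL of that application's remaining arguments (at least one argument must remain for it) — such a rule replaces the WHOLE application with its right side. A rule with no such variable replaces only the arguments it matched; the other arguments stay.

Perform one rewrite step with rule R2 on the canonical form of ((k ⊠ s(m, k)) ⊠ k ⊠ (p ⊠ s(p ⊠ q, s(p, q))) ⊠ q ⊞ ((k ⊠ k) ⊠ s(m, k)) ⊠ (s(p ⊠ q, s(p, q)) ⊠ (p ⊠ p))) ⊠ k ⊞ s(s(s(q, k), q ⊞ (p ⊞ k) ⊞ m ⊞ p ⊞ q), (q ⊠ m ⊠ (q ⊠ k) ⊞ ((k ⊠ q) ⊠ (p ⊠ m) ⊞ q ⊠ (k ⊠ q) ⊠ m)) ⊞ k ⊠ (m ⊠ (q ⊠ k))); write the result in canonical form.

Answer: k ⊠ k ⊠ k ⊠ p ⊠ p ⊠ s(m, k) ⊠ s(p ⊠ q, s(p, q)) ⊞ k ⊠ k ⊠ k ⊠ p ⊠ q ⊠ s(m, k) ⊠ s(p ⊠ q, s(p, q)) ⊞ s(s(s(q, k), k), k ⊠ k ⊠ m ⊠ q ⊞ k ⊠ m ⊠ p ⊠ q ⊞ k ⊠ m ⊠ q ⊠ q ⊞ k ⊠ m ⊠ q ⊠ q)

Derivation:
Canonical form:  k ⊠ k ⊠ k ⊠ p ⊠ p ⊠ s(m, k) ⊠ s(p ⊠ q, s(p, q)) ⊞ k ⊠ k ⊠ k ⊠ p ⊠ q ⊠ s(m, k) ⊠ s(p ⊠ q, s(p, q)) ⊞ s(s(s(q, k), k ⊞ m ⊞ p ⊞ p ⊞ q ⊞ q), k ⊠ k ⊠ m ⊠ q ⊞ k ⊠ m ⊠ p ⊠ q ⊞ k ⊠ m ⊠ q ⊠ q ⊞ k ⊠ m ⊠ q ⊠ q)
Apply R2:  consuming k, m;  z := p ⊞ p ⊞ q ⊞ q
Every leftover argument binds to the variable; the entire application is replaced.
Giving:  k ⊠ k ⊠ k ⊠ p ⊠ p ⊠ s(m, k) ⊠ s(p ⊠ q, s(p, q)) ⊞ k ⊠ k ⊠ k ⊠ p ⊠ q ⊠ s(m, k) ⊠ s(p ⊠ q, s(p, q)) ⊞ s(s(s(q, k), k), k ⊠ k ⊠ m ⊠ q ⊞ k ⊠ m ⊠ p ⊠ q ⊞ k ⊠ m ⊠ q ⊠ q ⊞ k ⊠ m ⊠ q ⊠ q)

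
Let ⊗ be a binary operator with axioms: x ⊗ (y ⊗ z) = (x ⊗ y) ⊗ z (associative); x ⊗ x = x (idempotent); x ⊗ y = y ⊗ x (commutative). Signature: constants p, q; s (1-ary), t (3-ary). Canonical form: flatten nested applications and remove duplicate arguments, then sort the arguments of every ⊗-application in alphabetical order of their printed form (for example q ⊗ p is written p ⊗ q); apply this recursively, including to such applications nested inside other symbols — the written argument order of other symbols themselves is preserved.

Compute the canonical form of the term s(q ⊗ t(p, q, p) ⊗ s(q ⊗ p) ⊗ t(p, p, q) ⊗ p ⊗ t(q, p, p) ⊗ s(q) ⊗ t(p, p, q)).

Focus inside:  q ⊗ t(p, q, p) ⊗ s(q ⊗ p) ⊗ t(p, p, q) ⊗ p ⊗ t(q, p, p) ⊗ s(q) ⊗ t(p, p, q)
Inside:  s(q ⊗ p)  →  s(p ⊗ q)
Deduplicate:  drop duplicate t(p, p, q)
Sort:  p ⊗ q ⊗ s(p ⊗ q) ⊗ s(q) ⊗ t(p, p, q) ⊗ t(p, q, p) ⊗ t(q, p, p)
Put back:  s(p ⊗ q ⊗ s(p ⊗ q) ⊗ s(q) ⊗ t(p, p, q) ⊗ t(p, q, p) ⊗ t(q, p, p))

Answer: s(p ⊗ q ⊗ s(p ⊗ q) ⊗ s(q) ⊗ t(p, p, q) ⊗ t(p, q, p) ⊗ t(q, p, p))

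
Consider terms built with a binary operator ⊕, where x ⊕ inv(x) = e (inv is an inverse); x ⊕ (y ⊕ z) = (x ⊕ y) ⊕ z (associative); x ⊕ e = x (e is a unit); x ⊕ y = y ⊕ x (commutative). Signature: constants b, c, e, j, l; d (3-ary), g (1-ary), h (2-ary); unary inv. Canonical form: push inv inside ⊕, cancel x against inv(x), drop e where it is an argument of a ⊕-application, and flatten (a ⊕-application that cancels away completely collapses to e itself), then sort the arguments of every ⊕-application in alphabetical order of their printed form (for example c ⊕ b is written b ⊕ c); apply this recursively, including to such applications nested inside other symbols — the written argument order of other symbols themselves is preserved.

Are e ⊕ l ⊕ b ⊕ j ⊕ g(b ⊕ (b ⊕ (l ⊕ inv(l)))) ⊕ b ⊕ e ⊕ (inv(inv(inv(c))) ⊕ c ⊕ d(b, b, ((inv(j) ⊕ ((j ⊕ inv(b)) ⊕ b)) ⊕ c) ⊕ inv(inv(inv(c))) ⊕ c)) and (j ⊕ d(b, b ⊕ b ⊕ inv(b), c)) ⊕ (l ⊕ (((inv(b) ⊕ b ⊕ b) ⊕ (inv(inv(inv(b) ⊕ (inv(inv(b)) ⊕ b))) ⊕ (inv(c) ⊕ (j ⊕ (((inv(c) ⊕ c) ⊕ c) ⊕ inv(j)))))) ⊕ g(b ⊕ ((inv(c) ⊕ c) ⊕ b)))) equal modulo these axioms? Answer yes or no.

Answer: yes — both canonical forms are b ⊕ b ⊕ d(b, b, c) ⊕ g(b ⊕ b) ⊕ j ⊕ l

Derivation:
Left:  e ⊕ l ⊕ b ⊕ j ⊕ g(b ⊕ (b ⊕ (l ⊕ inv(l)))) ⊕ b ⊕ e ⊕ (inv(inv(inv(c))) ⊕ c ⊕ d(b, b, ((inv(j) ⊕ ((j ⊕ inv(b)) ⊕ b)) ⊕ c) ⊕ inv(inv(inv(c))) ⊕ c))
  Push inv inside:  distribute inv over ⊕ and collapse double inv
  Inverses cancel:  c cancels
  Combine occurrences:  l ⊕ b ⊕ b ⊕ j ⊕ g(b ⊕ b) ⊕ d(b, b, c)
  Sort arguments:  b ⊕ b ⊕ d(b, b, c) ⊕ g(b ⊕ b) ⊕ j ⊕ l
Right:  (j ⊕ d(b, b ⊕ b ⊕ inv(b), c)) ⊕ (l ⊕ (((inv(b) ⊕ b ⊕ b) ⊕ (inv(inv(inv(b) ⊕ (inv(inv(b)) ⊕ b))) ⊕ (inv(c) ⊕ (j ⊕ (((inv(c) ⊕ c) ⊕ c) ⊕ inv(j)))))) ⊕ g(b ⊕ ((inv(c) ⊕ c) ⊕ b))))
  Push inv inside:  distribute inv over ⊕ and collapse double inv
  Cancel inverse pairs:  c cancels
  Combine occurrences:  j ⊕ d(b, b, c) ⊕ l ⊕ b ⊕ b ⊕ g(b ⊕ b)
  Order the arguments:  b ⊕ b ⊕ d(b, b, c) ⊕ g(b ⊕ b) ⊕ j ⊕ l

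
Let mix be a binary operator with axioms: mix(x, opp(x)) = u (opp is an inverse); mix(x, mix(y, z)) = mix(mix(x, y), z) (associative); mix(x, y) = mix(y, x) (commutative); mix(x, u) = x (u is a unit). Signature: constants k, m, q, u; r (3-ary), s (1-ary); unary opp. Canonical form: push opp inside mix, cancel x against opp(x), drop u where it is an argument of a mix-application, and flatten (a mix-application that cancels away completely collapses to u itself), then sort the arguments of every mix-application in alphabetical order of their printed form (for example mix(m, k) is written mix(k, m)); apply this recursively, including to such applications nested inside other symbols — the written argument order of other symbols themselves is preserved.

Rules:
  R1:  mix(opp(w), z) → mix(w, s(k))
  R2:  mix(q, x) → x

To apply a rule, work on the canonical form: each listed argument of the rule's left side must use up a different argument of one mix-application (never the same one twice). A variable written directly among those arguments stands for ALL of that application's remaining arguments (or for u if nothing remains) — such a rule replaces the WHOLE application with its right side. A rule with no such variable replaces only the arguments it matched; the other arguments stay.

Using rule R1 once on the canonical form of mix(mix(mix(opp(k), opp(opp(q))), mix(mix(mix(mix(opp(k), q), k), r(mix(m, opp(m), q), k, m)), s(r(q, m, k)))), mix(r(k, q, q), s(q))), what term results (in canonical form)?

Answer: mix(k, s(k))

Derivation:
Canonical form:  mix(opp(k), q, q, r(k, q, q), r(q, k, m), s(q), s(r(q, m, k)))
Match R1:  consume opp(k);  w := k, z := mix(q, q, r(k, q, q), r(q, k, m), s(q), s(r(q, m, k)))
The extension variable absorbs all remaining arguments, so the whole application is rewritten.
Giving:  mix(k, s(k))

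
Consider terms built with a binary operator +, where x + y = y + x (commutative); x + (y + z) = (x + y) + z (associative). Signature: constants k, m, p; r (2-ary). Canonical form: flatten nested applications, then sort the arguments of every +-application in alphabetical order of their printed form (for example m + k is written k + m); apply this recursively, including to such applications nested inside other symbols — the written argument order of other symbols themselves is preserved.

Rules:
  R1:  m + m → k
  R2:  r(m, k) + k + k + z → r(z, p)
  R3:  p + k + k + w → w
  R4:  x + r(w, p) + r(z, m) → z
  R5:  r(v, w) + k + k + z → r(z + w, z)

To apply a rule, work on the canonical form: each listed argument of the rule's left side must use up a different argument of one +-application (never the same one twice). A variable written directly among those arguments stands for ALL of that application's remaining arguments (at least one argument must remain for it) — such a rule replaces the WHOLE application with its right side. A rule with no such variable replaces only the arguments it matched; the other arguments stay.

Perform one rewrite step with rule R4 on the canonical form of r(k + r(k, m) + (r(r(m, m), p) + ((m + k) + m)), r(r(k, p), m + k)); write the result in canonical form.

Answer: r(k, r(r(k, p), k + m))

Derivation:
Canonical form:  r(k + k + m + m + r(k, m) + r(r(m, m), p), r(r(k, p), k + m))
Apply R4:  consuming r(k, m), r(r(m, m), p);  w := r(m, m), x := k + k + m + m, z := k
Every leftover argument binds to the variable; the entire application is replaced.
New term:  r(k, r(r(k, p), k + m))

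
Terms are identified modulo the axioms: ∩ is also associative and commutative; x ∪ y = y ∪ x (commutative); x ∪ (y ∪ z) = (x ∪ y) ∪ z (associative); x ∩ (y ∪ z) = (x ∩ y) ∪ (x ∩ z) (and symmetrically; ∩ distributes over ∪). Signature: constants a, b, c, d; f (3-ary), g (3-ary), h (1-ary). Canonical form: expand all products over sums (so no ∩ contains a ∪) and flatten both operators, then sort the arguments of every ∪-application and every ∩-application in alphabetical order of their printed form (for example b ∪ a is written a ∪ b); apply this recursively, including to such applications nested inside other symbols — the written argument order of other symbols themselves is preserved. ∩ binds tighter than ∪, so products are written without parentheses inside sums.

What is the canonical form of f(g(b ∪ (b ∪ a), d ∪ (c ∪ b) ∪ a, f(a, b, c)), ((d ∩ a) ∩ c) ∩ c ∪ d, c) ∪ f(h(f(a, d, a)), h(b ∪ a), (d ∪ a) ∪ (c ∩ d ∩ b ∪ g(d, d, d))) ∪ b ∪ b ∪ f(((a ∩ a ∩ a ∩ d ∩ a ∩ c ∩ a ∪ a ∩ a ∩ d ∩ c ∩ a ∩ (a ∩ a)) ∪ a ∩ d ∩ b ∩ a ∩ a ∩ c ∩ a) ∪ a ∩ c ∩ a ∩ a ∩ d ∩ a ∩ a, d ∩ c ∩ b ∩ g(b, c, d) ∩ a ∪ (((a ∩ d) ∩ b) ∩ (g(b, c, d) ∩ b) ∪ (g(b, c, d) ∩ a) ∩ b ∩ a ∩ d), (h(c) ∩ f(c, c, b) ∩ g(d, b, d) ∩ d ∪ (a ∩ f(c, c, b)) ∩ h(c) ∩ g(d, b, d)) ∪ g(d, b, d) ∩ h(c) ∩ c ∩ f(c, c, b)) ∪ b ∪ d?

Answer: b ∪ b ∪ b ∪ d ∪ f(a ∩ a ∩ a ∩ a ∩ a ∩ c ∩ d ∪ a ∩ a ∩ a ∩ a ∩ a ∩ c ∩ d ∪ a ∩ a ∩ a ∩ a ∩ a ∩ c ∩ d ∪ a ∩ a ∩ a ∩ a ∩ b ∩ c ∩ d, a ∩ a ∩ b ∩ d ∩ g(b, c, d) ∪ a ∩ b ∩ b ∩ d ∩ g(b, c, d) ∪ a ∩ b ∩ c ∩ d ∩ g(b, c, d), a ∩ f(c, c, b) ∩ g(d, b, d) ∩ h(c) ∪ c ∩ f(c, c, b) ∩ g(d, b, d) ∩ h(c) ∪ d ∩ f(c, c, b) ∩ g(d, b, d) ∩ h(c)) ∪ f(g(a ∪ b ∪ b, a ∪ b ∪ c ∪ d, f(a, b, c)), a ∩ c ∩ c ∩ d ∪ d, c) ∪ f(h(f(a, d, a)), h(a ∪ b), a ∪ b ∩ c ∩ d ∪ d ∪ g(d, d, d))

Derivation:
Un-nest:  f(g(a ∪ b ∪ b, a ∪ b ∪ c ∪ d, f(a, b, c)), a ∩ c ∩ c ∩ d ∪ d, c) ∪ f(h(f(a, d, a)), h(a ∪ b), a ∪ b ∩ c ∩ d ∪ d ∪ g(d, d, d)) ∪ b ∪ b ∪ f(a ∩ a ∩ a ∩ a ∩ a ∩ c ∩ d ∪ a ∩ a ∩ a ∩ a ∩ a ∩ c ∩ d ∪ a ∩ a ∩ a ∩ a ∩ a ∩ c ∩ d ∪ a ∩ a ∩ a ∩ a ∩ b ∩ c ∩ d, a ∩ a ∩ b ∩ d ∩ g(b, c, d) ∪ a ∩ b ∩ b ∩ d ∩ g(b, c, d) ∪ a ∩ b ∩ c ∩ d ∩ g(b, c, d), a ∩ f(c, c, b) ∩ g(d, b, d) ∩ h(c) ∪ c ∩ f(c, c, b) ∩ g(d, b, d) ∩ h(c) ∪ d ∩ f(c, c, b) ∩ g(d, b, d) ∩ h(c)) ∪ b ∪ d
Sort:  b ∪ b ∪ b ∪ d ∪ f(a ∩ a ∩ a ∩ a ∩ a ∩ c ∩ d ∪ a ∩ a ∩ a ∩ a ∩ a ∩ c ∩ d ∪ a ∩ a ∩ a ∩ a ∩ a ∩ c ∩ d ∪ a ∩ a ∩ a ∩ a ∩ b ∩ c ∩ d, a ∩ a ∩ b ∩ d ∩ g(b, c, d) ∪ a ∩ b ∩ b ∩ d ∩ g(b, c, d) ∪ a ∩ b ∩ c ∩ d ∩ g(b, c, d), a ∩ f(c, c, b) ∩ g(d, b, d) ∩ h(c) ∪ c ∩ f(c, c, b) ∩ g(d, b, d) ∩ h(c) ∪ d ∩ f(c, c, b) ∩ g(d, b, d) ∩ h(c)) ∪ f(g(a ∪ b ∪ b, a ∪ b ∪ c ∪ d, f(a, b, c)), a ∩ c ∩ c ∩ d ∪ d, c) ∪ f(h(f(a, d, a)), h(a ∪ b), a ∪ b ∩ c ∩ d ∪ d ∪ g(d, d, d))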